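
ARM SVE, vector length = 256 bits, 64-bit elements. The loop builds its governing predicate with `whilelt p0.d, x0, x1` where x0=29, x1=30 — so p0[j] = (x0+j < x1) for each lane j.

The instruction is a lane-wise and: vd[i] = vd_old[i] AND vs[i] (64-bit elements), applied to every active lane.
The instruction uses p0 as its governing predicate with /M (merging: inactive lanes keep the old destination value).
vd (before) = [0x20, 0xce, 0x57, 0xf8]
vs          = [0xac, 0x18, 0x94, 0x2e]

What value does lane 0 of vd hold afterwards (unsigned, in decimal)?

256-bit reg / 64-bit elem → 4 lanes
active while 29+j < 30, i.e. j ∈ [0,1) capped at 4 ⇒ 1
vd[0] and(0x20,0xac) -> 0x20
vd[1] tail/keep -> 0xce
vd[2] tail/keep -> 0x57
vd[3] tail/keep -> 0xf8

vd[0] = 32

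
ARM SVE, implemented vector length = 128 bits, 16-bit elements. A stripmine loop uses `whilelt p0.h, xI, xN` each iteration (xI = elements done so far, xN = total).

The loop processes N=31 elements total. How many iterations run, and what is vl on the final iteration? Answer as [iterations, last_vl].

lane count: 128 div 16 = 8
N=31: ⌈31/8⌉ = 4 iters; last vl = 31 − 3×8 = 7

[iterations, last_vl] = [4, 7]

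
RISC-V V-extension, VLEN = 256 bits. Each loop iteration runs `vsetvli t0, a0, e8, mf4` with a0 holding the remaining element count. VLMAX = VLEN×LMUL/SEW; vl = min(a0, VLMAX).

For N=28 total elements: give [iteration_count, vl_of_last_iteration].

VLMAX = (256 × 1/4) / 8 = 8 lanes
iterations = ceil(28/8) = 4; final-pass vl = 4

[iterations, last_vl] = [4, 4]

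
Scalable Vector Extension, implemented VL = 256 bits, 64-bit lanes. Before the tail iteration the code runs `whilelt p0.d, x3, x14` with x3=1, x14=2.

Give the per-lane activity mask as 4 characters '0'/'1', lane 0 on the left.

256-bit reg / 64-bit elem → 4 lanes
active while 1+j < 2, i.e. j ∈ [0,1) capped at 4 ⇒ 1
bits (lane 0 leftmost): 1000

predicate = 1000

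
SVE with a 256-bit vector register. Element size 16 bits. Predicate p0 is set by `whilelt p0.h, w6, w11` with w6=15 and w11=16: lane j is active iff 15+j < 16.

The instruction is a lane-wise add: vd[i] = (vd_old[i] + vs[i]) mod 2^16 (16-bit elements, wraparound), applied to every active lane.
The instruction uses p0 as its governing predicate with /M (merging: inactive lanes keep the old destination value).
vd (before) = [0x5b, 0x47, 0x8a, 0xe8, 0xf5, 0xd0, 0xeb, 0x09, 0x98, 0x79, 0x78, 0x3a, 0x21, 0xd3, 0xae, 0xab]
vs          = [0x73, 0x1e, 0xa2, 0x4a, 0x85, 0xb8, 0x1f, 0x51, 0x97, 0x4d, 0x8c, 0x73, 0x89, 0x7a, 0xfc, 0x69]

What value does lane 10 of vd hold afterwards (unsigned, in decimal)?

register lanes = 256/16 = 16
p0[j] = (15+j < 16); true for j=0..0 → 1 lanes set
[0] add(0x5b,0x73) = 0xce
[1] tail/keep = 0x47
[2] tail/keep = 0x8a
[3] tail/keep = 0xe8
[4] tail/keep = 0xf5
[5] tail/keep = 0xd0
[6] tail/keep = 0xeb
[7] tail/keep = 0x09
[8] tail/keep = 0x98
[9] tail/keep = 0x79
[10] tail/keep = 0x78
[11] tail/keep = 0x3a
[12] tail/keep = 0x21
[13] tail/keep = 0xd3
[14] tail/keep = 0xae
[15] tail/keep = 0xab

vd[10] = 120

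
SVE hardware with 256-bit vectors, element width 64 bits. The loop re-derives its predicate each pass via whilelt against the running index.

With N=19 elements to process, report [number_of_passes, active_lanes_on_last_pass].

[iterations, last_vl] = [5, 3]

lane count: 256 div 64 = 4
N=19: ⌈19/4⌉ = 5 iters; last vl = 19 − 4×4 = 3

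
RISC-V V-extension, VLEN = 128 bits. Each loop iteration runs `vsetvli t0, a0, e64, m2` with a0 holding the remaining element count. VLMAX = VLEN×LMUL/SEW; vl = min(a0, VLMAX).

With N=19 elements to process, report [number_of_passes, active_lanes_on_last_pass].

[iterations, last_vl] = [5, 3]

VLMAX = VLEN×LMUL/SEW = 128×2/64 = 4
iterations = ceil(19/4) = 5; final-pass vl = 3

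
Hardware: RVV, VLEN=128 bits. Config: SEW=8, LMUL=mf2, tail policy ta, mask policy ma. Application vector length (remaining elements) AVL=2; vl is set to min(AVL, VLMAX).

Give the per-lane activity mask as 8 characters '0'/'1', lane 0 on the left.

predicate = 11000000

lanes per group: 128·1/2/8 = 8
vl ← min(2, 8) = 2
bits (lane 0 leftmost): 11000000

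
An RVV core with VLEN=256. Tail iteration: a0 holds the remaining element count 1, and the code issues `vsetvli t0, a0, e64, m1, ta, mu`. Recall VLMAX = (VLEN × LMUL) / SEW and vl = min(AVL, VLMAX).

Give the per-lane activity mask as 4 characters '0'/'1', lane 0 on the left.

VLMAX = VLEN×LMUL/SEW = 256×1/64 = 4
vl = min(AVL, VLMAX) = min(1, 4) = 1
bits (lane 0 leftmost): 1000

predicate = 1000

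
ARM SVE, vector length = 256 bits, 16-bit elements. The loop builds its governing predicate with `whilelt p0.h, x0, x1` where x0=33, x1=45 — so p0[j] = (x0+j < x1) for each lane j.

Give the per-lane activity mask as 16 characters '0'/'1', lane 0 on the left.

predicate = 1111111111110000

lane count: 256 div 16 = 16
whilelt: lane j active iff 33+j < 45 → j < 12 → 12 active
bits (lane 0 leftmost): 1111111111110000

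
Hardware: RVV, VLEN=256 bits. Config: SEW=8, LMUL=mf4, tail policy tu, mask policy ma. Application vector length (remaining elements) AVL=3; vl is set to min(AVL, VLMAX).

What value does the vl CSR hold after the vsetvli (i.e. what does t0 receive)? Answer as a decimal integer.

VLMAX = VLEN×LMUL/SEW = 256×1/4/8 = 8
vl = min(AVL, VLMAX) = min(3, 8) = 3

vl = 3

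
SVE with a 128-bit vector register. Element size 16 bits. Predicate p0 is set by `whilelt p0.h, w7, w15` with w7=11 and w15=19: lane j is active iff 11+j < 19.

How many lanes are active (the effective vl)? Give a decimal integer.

lane count: 128 div 16 = 8
whilelt: lane j active iff 11+j < 19 → j < 8 → 8 active

vl = 8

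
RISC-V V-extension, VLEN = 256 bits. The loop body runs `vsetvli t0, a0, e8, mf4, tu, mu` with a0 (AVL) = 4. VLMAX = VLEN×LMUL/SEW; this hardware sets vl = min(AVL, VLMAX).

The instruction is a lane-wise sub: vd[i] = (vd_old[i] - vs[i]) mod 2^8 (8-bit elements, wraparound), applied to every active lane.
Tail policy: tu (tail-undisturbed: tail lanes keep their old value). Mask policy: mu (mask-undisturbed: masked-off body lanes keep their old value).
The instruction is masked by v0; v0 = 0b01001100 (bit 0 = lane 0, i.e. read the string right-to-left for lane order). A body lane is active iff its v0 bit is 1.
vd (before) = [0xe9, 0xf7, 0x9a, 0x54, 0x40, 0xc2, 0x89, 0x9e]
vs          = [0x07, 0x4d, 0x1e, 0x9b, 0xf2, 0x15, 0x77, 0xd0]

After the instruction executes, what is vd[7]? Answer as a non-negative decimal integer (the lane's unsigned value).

vd[7] = 158

VLMAX = VLEN×LMUL/SEW = 256×1/4/8 = 8
AVL=4 ≤ VLMAX=8, so vl = 4
vd[0] mask-off/keep -> 0xe9
vd[1] mask-off/keep -> 0xf7
vd[2] sub(0x9a,0x1e) -> 0x7c
vd[3] sub(0x54,0x9b) -> 0xb9
vd[4] tail/keep -> 0x40
vd[5] tail/keep -> 0xc2
vd[6] tail/keep -> 0x89
vd[7] tail/keep -> 0x9e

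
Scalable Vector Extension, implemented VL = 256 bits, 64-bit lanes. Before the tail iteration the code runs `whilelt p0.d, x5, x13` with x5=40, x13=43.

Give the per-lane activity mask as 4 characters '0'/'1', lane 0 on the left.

predicate = 1110

256-bit reg / 64-bit elem → 4 lanes
whilelt: lane j active iff 40+j < 43 → j < 3 → 3 active
bits (lane 0 leftmost): 1110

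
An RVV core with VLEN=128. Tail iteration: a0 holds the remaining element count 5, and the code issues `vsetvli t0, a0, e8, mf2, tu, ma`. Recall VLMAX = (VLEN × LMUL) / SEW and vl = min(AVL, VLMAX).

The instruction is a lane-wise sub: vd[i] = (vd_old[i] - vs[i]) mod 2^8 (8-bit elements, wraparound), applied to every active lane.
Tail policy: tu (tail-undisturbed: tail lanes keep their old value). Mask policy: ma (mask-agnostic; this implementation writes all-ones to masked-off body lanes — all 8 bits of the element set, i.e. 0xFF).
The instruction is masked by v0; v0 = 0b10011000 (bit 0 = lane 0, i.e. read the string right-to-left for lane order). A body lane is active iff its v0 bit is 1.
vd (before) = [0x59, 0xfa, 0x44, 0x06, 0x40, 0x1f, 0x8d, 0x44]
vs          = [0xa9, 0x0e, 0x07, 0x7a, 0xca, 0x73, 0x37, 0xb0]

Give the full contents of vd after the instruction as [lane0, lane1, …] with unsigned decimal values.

vd = [255, 255, 255, 140, 118, 31, 141, 68]

VLMAX = VLEN×LMUL/SEW = 128×1/2/8 = 8
vl ← min(5, 8) = 5
vd[0] mask-off/ones -> 0xff
vd[1] mask-off/ones -> 0xff
vd[2] mask-off/ones -> 0xff
vd[3] sub(0x06,0x7a) -> 0x8c
vd[4] sub(0x40,0xca) -> 0x76
vd[5] tail/keep -> 0x1f
vd[6] tail/keep -> 0x8d
vd[7] tail/keep -> 0x44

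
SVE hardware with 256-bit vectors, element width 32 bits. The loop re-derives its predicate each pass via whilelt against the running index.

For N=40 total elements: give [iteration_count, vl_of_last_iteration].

[iterations, last_vl] = [5, 8]

register lanes = 256/32 = 8
40 elements at 8/iter → 5 passes, remainder 8 on the last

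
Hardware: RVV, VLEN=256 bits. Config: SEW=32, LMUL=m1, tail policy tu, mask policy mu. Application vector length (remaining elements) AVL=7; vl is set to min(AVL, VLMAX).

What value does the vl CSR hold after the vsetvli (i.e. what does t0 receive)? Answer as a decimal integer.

VLMAX = (256 × 1) / 32 = 8 lanes
vl ← min(7, 8) = 7

vl = 7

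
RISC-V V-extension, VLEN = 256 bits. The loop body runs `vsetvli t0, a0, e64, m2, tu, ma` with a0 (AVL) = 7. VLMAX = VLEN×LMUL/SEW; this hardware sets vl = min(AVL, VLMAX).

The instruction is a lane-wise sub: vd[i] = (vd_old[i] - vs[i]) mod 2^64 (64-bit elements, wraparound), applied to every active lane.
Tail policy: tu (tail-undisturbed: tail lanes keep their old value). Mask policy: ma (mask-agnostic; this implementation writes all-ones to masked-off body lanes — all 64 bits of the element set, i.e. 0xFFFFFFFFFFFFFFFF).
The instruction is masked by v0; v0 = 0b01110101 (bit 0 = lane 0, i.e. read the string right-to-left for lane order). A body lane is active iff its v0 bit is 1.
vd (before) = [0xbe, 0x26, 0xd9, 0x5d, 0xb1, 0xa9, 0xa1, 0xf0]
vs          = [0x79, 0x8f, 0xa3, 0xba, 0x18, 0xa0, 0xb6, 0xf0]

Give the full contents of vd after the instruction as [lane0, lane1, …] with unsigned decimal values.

lanes per group: 256·2/64 = 8
AVL=7 ≤ VLMAX=8, so vl = 7
  i=0: sub(0xbe,0x79) → 69
  i=1: mask-off/ones → 18446744073709551615
  i=2: sub(0xd9,0xa3) → 54
  i=3: mask-off/ones → 18446744073709551615
  i=4: sub(0xb1,0x18) → 153
  i=5: sub(0xa9,0xa0) → 9
  i=6: sub(0xa1,0xb6) → 18446744073709551595
  i=7: tail/keep → 240

vd = [69, 18446744073709551615, 54, 18446744073709551615, 153, 9, 18446744073709551595, 240]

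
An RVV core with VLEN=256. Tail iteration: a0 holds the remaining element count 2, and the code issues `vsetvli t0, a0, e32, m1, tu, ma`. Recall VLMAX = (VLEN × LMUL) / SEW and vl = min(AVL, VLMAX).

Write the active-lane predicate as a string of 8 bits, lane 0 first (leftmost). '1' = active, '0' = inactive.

predicate = 11000000

VLMAX = VLEN×LMUL/SEW = 256×1/32 = 8
vl ← min(2, 8) = 2
bits (lane 0 leftmost): 11000000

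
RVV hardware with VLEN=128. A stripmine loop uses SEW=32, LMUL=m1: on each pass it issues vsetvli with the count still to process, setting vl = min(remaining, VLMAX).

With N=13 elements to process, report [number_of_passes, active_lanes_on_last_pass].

[iterations, last_vl] = [4, 1]

VLMAX = (128 × 1) / 32 = 4 lanes
iterations = ceil(13/4) = 4; final-pass vl = 1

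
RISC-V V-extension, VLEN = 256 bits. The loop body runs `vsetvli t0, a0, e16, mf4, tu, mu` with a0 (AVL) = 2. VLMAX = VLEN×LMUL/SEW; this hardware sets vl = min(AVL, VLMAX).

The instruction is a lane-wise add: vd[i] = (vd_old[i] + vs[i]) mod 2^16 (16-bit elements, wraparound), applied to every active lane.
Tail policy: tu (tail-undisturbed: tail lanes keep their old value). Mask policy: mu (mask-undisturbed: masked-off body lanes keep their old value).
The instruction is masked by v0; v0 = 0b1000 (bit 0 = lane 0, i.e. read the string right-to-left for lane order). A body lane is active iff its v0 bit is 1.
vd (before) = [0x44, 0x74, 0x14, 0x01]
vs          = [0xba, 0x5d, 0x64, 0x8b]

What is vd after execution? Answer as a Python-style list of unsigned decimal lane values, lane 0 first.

vd = [68, 116, 20, 1]

VLMAX = (256 × 1/4) / 16 = 4 lanes
AVL=2 ≤ VLMAX=4, so vl = 2
lane  0: mask-off/keep ⇒ 0x44
lane  1: mask-off/keep ⇒ 0x74
lane  2: tail/keep ⇒ 0x14
lane  3: tail/keep ⇒ 0x01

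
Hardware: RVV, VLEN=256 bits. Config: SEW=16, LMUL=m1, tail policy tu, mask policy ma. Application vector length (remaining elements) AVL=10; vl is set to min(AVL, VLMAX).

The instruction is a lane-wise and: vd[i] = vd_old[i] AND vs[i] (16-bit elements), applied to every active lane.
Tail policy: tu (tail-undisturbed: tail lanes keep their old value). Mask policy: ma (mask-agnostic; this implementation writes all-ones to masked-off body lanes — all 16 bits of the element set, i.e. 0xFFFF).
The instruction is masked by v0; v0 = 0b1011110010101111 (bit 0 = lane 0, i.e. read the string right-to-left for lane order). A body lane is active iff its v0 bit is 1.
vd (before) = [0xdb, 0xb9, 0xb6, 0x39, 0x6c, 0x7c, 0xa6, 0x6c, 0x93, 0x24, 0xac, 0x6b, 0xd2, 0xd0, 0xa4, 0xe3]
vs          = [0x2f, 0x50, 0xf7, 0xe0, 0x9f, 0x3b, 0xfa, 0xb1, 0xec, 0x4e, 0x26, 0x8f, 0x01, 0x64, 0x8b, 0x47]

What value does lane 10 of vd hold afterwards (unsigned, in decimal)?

VLMAX = VLEN×LMUL/SEW = 256×1/16 = 16
AVL=10 ≤ VLMAX=16, so vl = 10
[0] and(0xdb,0x2f) = 0x0b
[1] and(0xb9,0x50) = 0x10
[2] and(0xb6,0xf7) = 0xb6
[3] and(0x39,0xe0) = 0x20
[4] mask-off/ones = 0xffff
[5] and(0x7c,0x3b) = 0x38
[6] mask-off/ones = 0xffff
[7] and(0x6c,0xb1) = 0x20
[8] mask-off/ones = 0xffff
[9] mask-off/ones = 0xffff
[10] tail/keep = 0xac
[11] tail/keep = 0x6b
[12] tail/keep = 0xd2
[13] tail/keep = 0xd0
[14] tail/keep = 0xa4
[15] tail/keep = 0xe3

vd[10] = 172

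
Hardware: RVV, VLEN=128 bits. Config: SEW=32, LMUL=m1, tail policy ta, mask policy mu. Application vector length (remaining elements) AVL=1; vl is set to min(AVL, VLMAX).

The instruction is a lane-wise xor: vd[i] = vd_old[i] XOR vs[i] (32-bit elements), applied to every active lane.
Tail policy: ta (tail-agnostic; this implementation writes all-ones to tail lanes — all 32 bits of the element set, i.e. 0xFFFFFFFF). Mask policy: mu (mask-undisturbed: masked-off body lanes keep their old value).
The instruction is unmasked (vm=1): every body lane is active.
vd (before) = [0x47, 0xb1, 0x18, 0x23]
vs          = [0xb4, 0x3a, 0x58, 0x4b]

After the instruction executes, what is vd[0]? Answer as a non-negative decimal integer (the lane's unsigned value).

lanes per group: 128·1/32 = 4
vl = min(AVL, VLMAX) = min(1, 4) = 1
[0] xor(0x47,0xb4) = 0xf3
[1] tail/ones = 0xffffffff
[2] tail/ones = 0xffffffff
[3] tail/ones = 0xffffffff

vd[0] = 243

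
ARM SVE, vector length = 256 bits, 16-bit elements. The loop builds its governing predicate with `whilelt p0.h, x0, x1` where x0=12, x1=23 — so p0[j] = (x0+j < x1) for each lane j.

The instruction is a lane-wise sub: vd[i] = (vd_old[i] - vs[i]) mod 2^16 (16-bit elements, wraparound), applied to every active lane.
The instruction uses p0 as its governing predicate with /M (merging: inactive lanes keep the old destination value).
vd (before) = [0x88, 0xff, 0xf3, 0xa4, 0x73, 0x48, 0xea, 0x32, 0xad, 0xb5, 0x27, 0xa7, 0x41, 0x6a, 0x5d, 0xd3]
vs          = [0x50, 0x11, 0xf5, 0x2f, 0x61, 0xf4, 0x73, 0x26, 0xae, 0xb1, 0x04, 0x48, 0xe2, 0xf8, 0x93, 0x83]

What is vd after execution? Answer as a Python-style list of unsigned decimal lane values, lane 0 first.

vd = [56, 238, 65534, 117, 18, 65364, 119, 12, 65535, 4, 35, 167, 65, 106, 93, 211]

256-bit reg / 16-bit elem → 16 lanes
p0[j] = (12+j < 23); true for j=0..10 → 11 lanes set
vd[0] sub(0x88,0x50) -> 0x38
vd[1] sub(0xff,0x11) -> 0xee
vd[2] sub(0xf3,0xf5) -> 0xfffe
vd[3] sub(0xa4,0x2f) -> 0x75
vd[4] sub(0x73,0x61) -> 0x12
vd[5] sub(0x48,0xf4) -> 0xff54
vd[6] sub(0xea,0x73) -> 0x77
vd[7] sub(0x32,0x26) -> 0x0c
vd[8] sub(0xad,0xae) -> 0xffff
vd[9] sub(0xb5,0xb1) -> 0x04
vd[10] sub(0x27,0x04) -> 0x23
vd[11] tail/keep -> 0xa7
vd[12] tail/keep -> 0x41
vd[13] tail/keep -> 0x6a
vd[14] tail/keep -> 0x5d
vd[15] tail/keep -> 0xd3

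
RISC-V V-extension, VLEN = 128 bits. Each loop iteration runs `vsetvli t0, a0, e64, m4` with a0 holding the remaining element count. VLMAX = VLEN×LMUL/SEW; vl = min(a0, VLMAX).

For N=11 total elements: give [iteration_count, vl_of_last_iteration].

[iterations, last_vl] = [2, 3]

VLMAX = VLEN×LMUL/SEW = 128×4/64 = 8
11 elements at 8/iter → 2 passes, remainder 3 on the last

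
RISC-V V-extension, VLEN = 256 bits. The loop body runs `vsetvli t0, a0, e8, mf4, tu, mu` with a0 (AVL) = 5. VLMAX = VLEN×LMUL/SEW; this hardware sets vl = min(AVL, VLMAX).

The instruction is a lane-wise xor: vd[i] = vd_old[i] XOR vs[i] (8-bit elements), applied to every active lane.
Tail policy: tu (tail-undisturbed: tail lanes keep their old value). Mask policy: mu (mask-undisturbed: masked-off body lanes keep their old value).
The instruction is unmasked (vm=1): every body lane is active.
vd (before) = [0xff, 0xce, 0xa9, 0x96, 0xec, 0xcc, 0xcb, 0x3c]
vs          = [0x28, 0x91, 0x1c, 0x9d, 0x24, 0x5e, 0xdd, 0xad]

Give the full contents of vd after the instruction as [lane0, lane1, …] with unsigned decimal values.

vd = [215, 95, 181, 11, 200, 204, 203, 60]

lanes per group: 256·1/4/8 = 8
vl = min(AVL, VLMAX) = min(5, 8) = 5
lane  0: xor(0xff,0x28) ⇒ 0xd7
lane  1: xor(0xce,0x91) ⇒ 0x5f
lane  2: xor(0xa9,0x1c) ⇒ 0xb5
lane  3: xor(0x96,0x9d) ⇒ 0x0b
lane  4: xor(0xec,0x24) ⇒ 0xc8
lane  5: tail/keep ⇒ 0xcc
lane  6: tail/keep ⇒ 0xcb
lane  7: tail/keep ⇒ 0x3c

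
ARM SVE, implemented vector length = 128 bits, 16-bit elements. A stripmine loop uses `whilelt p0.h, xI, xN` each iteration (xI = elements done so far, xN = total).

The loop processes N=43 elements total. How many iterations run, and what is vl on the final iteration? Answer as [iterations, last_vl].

[iterations, last_vl] = [6, 3]

register lanes = 128/16 = 8
iterations = ceil(43/8) = 6; final-pass vl = 3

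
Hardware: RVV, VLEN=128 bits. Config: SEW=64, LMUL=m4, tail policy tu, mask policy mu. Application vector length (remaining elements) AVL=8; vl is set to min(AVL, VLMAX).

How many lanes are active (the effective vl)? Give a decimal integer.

VLMAX = (128 × 4) / 64 = 8 lanes
AVL=8 ≤ VLMAX=8, so vl = 8

vl = 8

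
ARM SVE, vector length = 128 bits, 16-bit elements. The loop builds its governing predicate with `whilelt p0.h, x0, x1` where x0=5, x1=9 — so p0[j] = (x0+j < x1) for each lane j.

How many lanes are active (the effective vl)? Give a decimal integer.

vl = 4

128-bit reg / 16-bit elem → 8 lanes
p0[j] = (5+j < 9); true for j=0..3 → 4 lanes set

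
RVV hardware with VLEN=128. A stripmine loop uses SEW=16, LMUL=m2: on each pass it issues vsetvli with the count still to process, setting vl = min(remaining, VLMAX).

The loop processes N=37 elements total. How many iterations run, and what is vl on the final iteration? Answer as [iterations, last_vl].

VLMAX = VLEN×LMUL/SEW = 128×2/16 = 16
37 elements at 16/iter → 3 passes, remainder 5 on the last

[iterations, last_vl] = [3, 5]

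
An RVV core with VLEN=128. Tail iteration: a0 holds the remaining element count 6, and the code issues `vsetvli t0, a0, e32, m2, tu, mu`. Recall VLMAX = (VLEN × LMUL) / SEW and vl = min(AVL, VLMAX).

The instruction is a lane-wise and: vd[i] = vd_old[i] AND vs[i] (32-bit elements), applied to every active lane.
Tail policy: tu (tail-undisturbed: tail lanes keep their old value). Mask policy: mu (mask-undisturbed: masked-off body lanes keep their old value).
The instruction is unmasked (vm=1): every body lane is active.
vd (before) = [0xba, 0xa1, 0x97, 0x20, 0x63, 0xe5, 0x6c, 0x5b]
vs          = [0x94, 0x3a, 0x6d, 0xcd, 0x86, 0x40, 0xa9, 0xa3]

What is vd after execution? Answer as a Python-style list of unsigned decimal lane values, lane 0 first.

VLMAX = VLEN×LMUL/SEW = 128×2/32 = 8
vl ← min(6, 8) = 6
vd[0] and(0xba,0x94) -> 0x90
vd[1] and(0xa1,0x3a) -> 0x20
vd[2] and(0x97,0x6d) -> 0x05
vd[3] and(0x20,0xcd) -> 0x00
vd[4] and(0x63,0x86) -> 0x02
vd[5] and(0xe5,0x40) -> 0x40
vd[6] tail/keep -> 0x6c
vd[7] tail/keep -> 0x5b

vd = [144, 32, 5, 0, 2, 64, 108, 91]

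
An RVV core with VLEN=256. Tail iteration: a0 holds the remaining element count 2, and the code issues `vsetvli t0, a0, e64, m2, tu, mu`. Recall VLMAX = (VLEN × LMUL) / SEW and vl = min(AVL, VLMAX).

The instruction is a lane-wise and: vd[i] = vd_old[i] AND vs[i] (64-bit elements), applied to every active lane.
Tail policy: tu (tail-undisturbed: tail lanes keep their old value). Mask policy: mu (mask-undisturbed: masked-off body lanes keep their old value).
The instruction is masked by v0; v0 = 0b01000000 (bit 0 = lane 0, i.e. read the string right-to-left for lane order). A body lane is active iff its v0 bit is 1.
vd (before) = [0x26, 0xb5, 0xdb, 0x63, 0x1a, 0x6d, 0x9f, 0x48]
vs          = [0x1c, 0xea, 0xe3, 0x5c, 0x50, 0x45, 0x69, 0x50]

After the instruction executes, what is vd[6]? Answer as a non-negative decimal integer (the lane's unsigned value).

vd[6] = 159

VLMAX = (256 × 2) / 64 = 8 lanes
vl ← min(2, 8) = 2
[0] mask-off/keep = 0x26
[1] mask-off/keep = 0xb5
[2] tail/keep = 0xdb
[3] tail/keep = 0x63
[4] tail/keep = 0x1a
[5] tail/keep = 0x6d
[6] tail/keep = 0x9f
[7] tail/keep = 0x48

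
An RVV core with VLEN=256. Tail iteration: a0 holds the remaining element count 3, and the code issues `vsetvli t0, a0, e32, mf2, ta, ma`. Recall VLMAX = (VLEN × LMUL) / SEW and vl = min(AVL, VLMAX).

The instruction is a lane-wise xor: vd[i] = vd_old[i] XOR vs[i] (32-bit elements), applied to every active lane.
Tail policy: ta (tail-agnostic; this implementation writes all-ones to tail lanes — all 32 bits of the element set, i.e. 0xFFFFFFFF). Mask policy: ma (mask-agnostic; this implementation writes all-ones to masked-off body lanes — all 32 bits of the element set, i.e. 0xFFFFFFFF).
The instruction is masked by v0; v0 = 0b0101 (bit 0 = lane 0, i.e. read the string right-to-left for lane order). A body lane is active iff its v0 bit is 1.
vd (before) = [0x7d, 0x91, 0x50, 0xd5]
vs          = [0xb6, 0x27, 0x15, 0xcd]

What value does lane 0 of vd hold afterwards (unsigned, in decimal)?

vd[0] = 203

VLMAX = (256 × 1/2) / 32 = 4 lanes
vl = min(AVL, VLMAX) = min(3, 4) = 3
lane  0: xor(0x7d,0xb6) ⇒ 0xcb
lane  1: mask-off/ones ⇒ 0xffffffff
lane  2: xor(0x50,0x15) ⇒ 0x45
lane  3: tail/ones ⇒ 0xffffffff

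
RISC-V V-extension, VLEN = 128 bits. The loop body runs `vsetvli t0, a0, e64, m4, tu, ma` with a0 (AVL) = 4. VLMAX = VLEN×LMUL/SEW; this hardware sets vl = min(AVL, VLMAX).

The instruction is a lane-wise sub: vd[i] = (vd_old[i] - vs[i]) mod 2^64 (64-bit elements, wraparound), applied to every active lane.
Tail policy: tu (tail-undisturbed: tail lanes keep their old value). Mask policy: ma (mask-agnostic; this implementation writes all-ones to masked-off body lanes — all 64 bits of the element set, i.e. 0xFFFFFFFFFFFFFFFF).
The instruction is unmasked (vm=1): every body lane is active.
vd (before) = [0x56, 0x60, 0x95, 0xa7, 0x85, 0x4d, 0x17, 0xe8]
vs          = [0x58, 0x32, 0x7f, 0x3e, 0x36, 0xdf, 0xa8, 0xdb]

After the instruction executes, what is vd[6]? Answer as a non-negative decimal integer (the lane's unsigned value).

vd[6] = 23

VLMAX = VLEN×LMUL/SEW = 128×4/64 = 8
AVL=4 ≤ VLMAX=8, so vl = 4
  i=0: sub(0x56,0x58) → 18446744073709551614
  i=1: sub(0x60,0x32) → 46
  i=2: sub(0x95,0x7f) → 22
  i=3: sub(0xa7,0x3e) → 105
  i=4: tail/keep → 133
  i=5: tail/keep → 77
  i=6: tail/keep → 23
  i=7: tail/keep → 232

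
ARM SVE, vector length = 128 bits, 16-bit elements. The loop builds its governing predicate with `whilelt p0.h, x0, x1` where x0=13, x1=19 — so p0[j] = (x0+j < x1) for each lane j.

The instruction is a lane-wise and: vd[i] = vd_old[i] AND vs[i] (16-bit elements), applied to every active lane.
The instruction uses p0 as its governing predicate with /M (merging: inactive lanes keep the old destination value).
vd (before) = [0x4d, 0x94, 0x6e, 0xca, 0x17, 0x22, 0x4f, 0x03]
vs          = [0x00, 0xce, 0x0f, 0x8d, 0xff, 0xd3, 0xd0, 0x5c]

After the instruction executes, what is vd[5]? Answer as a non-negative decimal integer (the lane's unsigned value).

lane count: 128 div 16 = 8
active while 13+j < 19, i.e. j ∈ [0,6) capped at 8 ⇒ 6
lane  0: and(0x4d,0x00) ⇒ 0x00
lane  1: and(0x94,0xce) ⇒ 0x84
lane  2: and(0x6e,0x0f) ⇒ 0x0e
lane  3: and(0xca,0x8d) ⇒ 0x88
lane  4: and(0x17,0xff) ⇒ 0x17
lane  5: and(0x22,0xd3) ⇒ 0x02
lane  6: tail/keep ⇒ 0x4f
lane  7: tail/keep ⇒ 0x03

vd[5] = 2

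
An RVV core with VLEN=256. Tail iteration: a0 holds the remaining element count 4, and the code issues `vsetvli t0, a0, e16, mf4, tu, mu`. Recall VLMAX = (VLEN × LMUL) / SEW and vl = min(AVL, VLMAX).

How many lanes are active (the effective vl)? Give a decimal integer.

vl = 4

VLMAX = VLEN×LMUL/SEW = 256×1/4/16 = 4
vl = min(AVL, VLMAX) = min(4, 4) = 4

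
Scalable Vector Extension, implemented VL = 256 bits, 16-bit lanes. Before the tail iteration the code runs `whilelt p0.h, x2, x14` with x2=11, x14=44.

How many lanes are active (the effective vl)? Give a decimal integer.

256-bit reg / 16-bit elem → 16 lanes
p0[j] = (11+j < 44); true for j=0..15 → 16 lanes set

vl = 16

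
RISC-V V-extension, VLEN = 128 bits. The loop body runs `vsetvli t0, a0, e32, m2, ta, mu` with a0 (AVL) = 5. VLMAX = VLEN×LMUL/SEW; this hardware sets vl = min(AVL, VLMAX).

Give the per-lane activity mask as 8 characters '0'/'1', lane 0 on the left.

VLMAX = (128 × 2) / 32 = 8 lanes
vl = min(AVL, VLMAX) = min(5, 8) = 5
bits (lane 0 leftmost): 11111000

predicate = 11111000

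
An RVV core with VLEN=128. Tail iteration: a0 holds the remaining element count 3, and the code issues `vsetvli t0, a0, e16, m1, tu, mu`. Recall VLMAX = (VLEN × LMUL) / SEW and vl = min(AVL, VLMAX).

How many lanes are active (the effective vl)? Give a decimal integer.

vl = 3

VLMAX = VLEN×LMUL/SEW = 128×1/16 = 8
AVL=3 ≤ VLMAX=8, so vl = 3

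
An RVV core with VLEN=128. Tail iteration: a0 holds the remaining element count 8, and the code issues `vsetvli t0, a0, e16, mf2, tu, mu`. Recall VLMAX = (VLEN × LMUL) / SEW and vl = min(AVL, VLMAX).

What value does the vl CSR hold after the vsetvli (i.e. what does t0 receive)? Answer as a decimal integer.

lanes per group: 128·1/2/16 = 4
vl = min(AVL, VLMAX) = min(8, 4) = 4

vl = 4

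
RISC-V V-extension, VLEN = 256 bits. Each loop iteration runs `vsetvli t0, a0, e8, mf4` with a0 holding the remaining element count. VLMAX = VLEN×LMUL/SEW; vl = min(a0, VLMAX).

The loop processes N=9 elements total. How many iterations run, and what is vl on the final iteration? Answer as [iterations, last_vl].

VLMAX = VLEN×LMUL/SEW = 256×1/4/8 = 8
iterations = ceil(9/8) = 2; final-pass vl = 1

[iterations, last_vl] = [2, 1]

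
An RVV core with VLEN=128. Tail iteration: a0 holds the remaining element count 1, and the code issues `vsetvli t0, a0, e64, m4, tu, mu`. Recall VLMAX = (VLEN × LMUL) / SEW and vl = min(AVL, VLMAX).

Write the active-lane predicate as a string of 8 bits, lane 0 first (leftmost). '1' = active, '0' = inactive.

VLMAX = VLEN×LMUL/SEW = 128×4/64 = 8
vl = min(AVL, VLMAX) = min(1, 8) = 1
bits (lane 0 leftmost): 10000000

predicate = 10000000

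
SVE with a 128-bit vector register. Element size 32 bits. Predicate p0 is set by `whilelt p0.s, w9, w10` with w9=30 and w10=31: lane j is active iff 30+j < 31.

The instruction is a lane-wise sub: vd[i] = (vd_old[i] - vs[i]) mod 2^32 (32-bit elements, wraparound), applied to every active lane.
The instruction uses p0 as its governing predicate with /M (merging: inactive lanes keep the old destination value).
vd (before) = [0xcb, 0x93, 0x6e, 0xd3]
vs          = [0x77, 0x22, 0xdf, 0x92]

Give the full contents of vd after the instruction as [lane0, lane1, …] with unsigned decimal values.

128-bit reg / 32-bit elem → 4 lanes
p0[j] = (30+j < 31); true for j=0..0 → 1 lanes set
lane  0: sub(0xcb,0x77) ⇒ 0x54
lane  1: tail/keep ⇒ 0x93
lane  2: tail/keep ⇒ 0x6e
lane  3: tail/keep ⇒ 0xd3

vd = [84, 147, 110, 211]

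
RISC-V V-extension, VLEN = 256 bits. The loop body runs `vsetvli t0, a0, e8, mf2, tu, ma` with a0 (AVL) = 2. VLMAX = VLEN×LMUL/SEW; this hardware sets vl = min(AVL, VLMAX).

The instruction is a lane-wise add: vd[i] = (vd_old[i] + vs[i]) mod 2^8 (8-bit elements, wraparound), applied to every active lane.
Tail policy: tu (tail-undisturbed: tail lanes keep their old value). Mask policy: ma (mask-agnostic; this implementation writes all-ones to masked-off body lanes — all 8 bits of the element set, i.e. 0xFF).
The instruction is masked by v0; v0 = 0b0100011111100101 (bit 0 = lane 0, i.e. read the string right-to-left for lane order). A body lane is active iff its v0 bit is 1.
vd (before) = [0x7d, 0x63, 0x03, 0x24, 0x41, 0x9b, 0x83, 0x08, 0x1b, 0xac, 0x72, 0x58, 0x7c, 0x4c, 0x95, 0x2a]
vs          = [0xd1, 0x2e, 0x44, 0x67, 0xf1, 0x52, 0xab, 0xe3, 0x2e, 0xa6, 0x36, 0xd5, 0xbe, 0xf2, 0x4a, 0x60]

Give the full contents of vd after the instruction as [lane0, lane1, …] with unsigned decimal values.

vd = [78, 255, 3, 36, 65, 155, 131, 8, 27, 172, 114, 88, 124, 76, 149, 42]

lanes per group: 256·1/2/8 = 16
vl ← min(2, 16) = 2
lane  0: add(0x7d,0xd1) ⇒ 0x4e
lane  1: mask-off/ones ⇒ 0xff
lane  2: tail/keep ⇒ 0x03
lane  3: tail/keep ⇒ 0x24
lane  4: tail/keep ⇒ 0x41
lane  5: tail/keep ⇒ 0x9b
lane  6: tail/keep ⇒ 0x83
lane  7: tail/keep ⇒ 0x08
lane  8: tail/keep ⇒ 0x1b
lane  9: tail/keep ⇒ 0xac
lane 10: tail/keep ⇒ 0x72
lane 11: tail/keep ⇒ 0x58
lane 12: tail/keep ⇒ 0x7c
lane 13: tail/keep ⇒ 0x4c
lane 14: tail/keep ⇒ 0x95
lane 15: tail/keep ⇒ 0x2a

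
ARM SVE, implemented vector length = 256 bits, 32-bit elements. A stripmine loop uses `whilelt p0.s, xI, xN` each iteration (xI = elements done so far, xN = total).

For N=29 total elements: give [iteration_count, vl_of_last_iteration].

[iterations, last_vl] = [4, 5]

register lanes = 256/32 = 8
iterations = ceil(29/8) = 4; final-pass vl = 5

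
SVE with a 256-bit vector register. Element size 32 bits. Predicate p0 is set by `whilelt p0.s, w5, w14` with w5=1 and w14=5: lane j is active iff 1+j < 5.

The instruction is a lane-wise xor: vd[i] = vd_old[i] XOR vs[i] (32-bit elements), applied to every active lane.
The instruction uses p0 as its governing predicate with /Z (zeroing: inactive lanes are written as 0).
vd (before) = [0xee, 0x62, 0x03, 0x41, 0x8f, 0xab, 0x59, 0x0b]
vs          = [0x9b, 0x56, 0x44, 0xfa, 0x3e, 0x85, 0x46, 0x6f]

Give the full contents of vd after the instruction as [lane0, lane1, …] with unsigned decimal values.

256-bit reg / 32-bit elem → 8 lanes
active while 1+j < 5, i.e. j ∈ [0,4) capped at 8 ⇒ 4
  i=0: xor(0xee,0x9b) → 117
  i=1: xor(0x62,0x56) → 52
  i=2: xor(0x03,0x44) → 71
  i=3: xor(0x41,0xfa) → 187
  i=4: tail/zero → 0
  i=5: tail/zero → 0
  i=6: tail/zero → 0
  i=7: tail/zero → 0

vd = [117, 52, 71, 187, 0, 0, 0, 0]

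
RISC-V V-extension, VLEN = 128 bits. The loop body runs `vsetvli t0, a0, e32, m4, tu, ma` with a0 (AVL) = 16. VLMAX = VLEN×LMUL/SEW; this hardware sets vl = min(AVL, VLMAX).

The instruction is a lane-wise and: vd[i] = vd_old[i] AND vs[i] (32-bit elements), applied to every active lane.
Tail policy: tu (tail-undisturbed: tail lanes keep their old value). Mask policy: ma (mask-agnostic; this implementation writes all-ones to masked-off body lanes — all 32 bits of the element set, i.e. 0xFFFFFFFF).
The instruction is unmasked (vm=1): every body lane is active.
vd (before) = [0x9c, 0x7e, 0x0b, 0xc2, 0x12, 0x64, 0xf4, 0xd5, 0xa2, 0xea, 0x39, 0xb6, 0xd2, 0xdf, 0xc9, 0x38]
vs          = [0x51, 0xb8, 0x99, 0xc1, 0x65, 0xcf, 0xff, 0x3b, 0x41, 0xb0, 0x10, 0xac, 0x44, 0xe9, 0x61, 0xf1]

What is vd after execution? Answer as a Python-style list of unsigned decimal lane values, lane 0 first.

lanes per group: 128·4/32 = 16
vl = min(AVL, VLMAX) = min(16, 16) = 16
  i=0: and(0x9c,0x51) → 16
  i=1: and(0x7e,0xb8) → 56
  i=2: and(0x0b,0x99) → 9
  i=3: and(0xc2,0xc1) → 192
  i=4: and(0x12,0x65) → 0
  i=5: and(0x64,0xcf) → 68
  i=6: and(0xf4,0xff) → 244
  i=7: and(0xd5,0x3b) → 17
  i=8: and(0xa2,0x41) → 0
  i=9: and(0xea,0xb0) → 160
  i=10: and(0x39,0x10) → 16
  i=11: and(0xb6,0xac) → 164
  i=12: and(0xd2,0x44) → 64
  i=13: and(0xdf,0xe9) → 201
  i=14: and(0xc9,0x61) → 65
  i=15: and(0x38,0xf1) → 48

vd = [16, 56, 9, 192, 0, 68, 244, 17, 0, 160, 16, 164, 64, 201, 65, 48]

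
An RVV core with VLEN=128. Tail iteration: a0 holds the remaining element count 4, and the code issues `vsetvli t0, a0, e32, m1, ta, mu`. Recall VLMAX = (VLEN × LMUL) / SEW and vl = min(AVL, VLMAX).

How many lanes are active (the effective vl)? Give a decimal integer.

VLMAX = VLEN×LMUL/SEW = 128×1/32 = 4
AVL=4 ≤ VLMAX=4, so vl = 4

vl = 4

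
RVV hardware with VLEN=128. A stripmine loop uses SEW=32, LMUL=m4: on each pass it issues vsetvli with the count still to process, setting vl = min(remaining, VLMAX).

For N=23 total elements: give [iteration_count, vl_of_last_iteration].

VLMAX = (128 × 4) / 32 = 16 lanes
N=23: ⌈23/16⌉ = 2 iters; last vl = 23 − 1×16 = 7

[iterations, last_vl] = [2, 7]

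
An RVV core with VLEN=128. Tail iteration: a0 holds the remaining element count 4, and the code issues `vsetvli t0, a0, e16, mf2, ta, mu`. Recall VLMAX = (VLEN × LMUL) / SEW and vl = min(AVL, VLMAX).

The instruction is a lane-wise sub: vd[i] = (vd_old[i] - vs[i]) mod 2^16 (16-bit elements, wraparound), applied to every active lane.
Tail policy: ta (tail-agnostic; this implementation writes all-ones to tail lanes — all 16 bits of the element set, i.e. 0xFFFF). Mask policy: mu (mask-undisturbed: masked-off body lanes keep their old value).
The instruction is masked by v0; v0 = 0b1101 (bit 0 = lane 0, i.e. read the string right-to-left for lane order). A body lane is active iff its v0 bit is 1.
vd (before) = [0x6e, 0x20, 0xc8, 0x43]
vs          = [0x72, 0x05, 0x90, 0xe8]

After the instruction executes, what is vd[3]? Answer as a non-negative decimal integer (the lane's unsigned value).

VLMAX = VLEN×LMUL/SEW = 128×1/2/16 = 4
AVL=4 ≤ VLMAX=4, so vl = 4
lane  0: sub(0x6e,0x72) ⇒ 0xfffc
lane  1: mask-off/keep ⇒ 0x20
lane  2: sub(0xc8,0x90) ⇒ 0x38
lane  3: sub(0x43,0xe8) ⇒ 0xff5b

vd[3] = 65371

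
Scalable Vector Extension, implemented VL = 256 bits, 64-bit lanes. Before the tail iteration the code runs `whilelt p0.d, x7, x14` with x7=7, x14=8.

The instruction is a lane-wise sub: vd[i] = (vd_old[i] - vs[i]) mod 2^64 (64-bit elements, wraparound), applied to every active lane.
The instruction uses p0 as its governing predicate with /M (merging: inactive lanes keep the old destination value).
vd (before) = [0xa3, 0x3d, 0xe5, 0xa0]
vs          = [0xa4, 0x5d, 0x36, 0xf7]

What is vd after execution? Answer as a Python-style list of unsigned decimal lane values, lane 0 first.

lane count: 256 div 64 = 4
active while 7+j < 8, i.e. j ∈ [0,1) capped at 4 ⇒ 1
[0] sub(0xa3,0xa4) = 0xffffffffffffffff
[1] tail/keep = 0x3d
[2] tail/keep = 0xe5
[3] tail/keep = 0xa0

vd = [18446744073709551615, 61, 229, 160]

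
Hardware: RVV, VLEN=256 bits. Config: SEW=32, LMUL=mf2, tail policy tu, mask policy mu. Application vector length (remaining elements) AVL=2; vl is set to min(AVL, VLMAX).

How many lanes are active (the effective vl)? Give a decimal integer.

lanes per group: 256·1/2/32 = 4
AVL=2 ≤ VLMAX=4, so vl = 2

vl = 2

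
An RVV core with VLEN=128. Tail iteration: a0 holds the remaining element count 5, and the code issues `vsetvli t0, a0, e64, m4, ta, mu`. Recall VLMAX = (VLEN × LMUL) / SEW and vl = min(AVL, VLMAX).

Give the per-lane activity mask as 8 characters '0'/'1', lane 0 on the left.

predicate = 11111000

VLMAX = (128 × 4) / 64 = 8 lanes
vl ← min(5, 8) = 5
bits (lane 0 leftmost): 11111000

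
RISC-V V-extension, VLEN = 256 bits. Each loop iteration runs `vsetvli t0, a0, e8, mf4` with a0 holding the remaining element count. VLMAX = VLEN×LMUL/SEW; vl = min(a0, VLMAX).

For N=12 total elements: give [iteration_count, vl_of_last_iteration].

[iterations, last_vl] = [2, 4]

VLMAX = VLEN×LMUL/SEW = 256×1/4/8 = 8
iterations = ceil(12/8) = 2; final-pass vl = 4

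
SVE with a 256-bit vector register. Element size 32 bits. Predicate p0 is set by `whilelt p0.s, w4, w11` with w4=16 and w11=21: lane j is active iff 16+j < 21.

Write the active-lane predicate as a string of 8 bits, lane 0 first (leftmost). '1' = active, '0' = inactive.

predicate = 11111000

256-bit reg / 32-bit elem → 8 lanes
whilelt: lane j active iff 16+j < 21 → j < 5 → 5 active
bits (lane 0 leftmost): 11111000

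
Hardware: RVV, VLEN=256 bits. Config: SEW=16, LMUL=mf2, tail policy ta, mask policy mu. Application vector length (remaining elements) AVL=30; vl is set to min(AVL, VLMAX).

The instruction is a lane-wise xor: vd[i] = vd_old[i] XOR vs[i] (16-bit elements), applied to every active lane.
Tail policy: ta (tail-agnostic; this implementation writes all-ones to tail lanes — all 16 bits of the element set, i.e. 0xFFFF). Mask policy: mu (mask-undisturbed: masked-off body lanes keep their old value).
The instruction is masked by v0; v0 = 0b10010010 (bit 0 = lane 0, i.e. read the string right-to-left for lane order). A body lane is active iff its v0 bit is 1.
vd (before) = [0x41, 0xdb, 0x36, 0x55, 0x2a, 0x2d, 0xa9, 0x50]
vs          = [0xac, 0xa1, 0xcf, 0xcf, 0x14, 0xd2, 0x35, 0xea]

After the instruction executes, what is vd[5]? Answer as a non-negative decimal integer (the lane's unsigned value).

vd[5] = 45

VLMAX = VLEN×LMUL/SEW = 256×1/2/16 = 8
vl = min(AVL, VLMAX) = min(30, 8) = 8
[0] mask-off/keep = 0x41
[1] xor(0xdb,0xa1) = 0x7a
[2] mask-off/keep = 0x36
[3] mask-off/keep = 0x55
[4] xor(0x2a,0x14) = 0x3e
[5] mask-off/keep = 0x2d
[6] mask-off/keep = 0xa9
[7] xor(0x50,0xea) = 0xba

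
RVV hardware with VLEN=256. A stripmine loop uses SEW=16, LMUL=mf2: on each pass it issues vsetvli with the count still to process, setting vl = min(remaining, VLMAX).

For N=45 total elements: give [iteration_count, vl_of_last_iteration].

VLMAX = (256 × 1/2) / 16 = 8 lanes
N=45: ⌈45/8⌉ = 6 iters; last vl = 45 − 5×8 = 5

[iterations, last_vl] = [6, 5]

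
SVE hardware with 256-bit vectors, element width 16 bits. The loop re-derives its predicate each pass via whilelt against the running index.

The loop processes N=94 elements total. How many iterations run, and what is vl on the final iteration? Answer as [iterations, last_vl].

lane count: 256 div 16 = 16
94 elements at 16/iter → 6 passes, remainder 14 on the last

[iterations, last_vl] = [6, 14]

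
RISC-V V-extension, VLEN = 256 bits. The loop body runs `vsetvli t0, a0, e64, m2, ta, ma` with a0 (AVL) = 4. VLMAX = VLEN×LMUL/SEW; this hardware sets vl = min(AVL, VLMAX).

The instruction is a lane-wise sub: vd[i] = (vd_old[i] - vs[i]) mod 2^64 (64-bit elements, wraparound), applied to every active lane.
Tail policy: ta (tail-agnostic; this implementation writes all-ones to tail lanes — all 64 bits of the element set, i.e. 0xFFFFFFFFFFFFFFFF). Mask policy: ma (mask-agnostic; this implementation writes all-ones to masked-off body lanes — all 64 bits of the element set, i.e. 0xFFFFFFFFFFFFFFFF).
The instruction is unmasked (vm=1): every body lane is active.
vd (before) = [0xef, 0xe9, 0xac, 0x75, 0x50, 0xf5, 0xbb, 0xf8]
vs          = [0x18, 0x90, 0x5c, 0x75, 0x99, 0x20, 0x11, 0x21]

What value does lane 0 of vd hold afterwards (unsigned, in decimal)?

VLMAX = VLEN×LMUL/SEW = 256×2/64 = 8
vl = min(AVL, VLMAX) = min(4, 8) = 4
[0] sub(0xef,0x18) = 0xd7
[1] sub(0xe9,0x90) = 0x59
[2] sub(0xac,0x5c) = 0x50
[3] sub(0x75,0x75) = 0x00
[4] tail/ones = 0xffffffffffffffff
[5] tail/ones = 0xffffffffffffffff
[6] tail/ones = 0xffffffffffffffff
[7] tail/ones = 0xffffffffffffffff

vd[0] = 215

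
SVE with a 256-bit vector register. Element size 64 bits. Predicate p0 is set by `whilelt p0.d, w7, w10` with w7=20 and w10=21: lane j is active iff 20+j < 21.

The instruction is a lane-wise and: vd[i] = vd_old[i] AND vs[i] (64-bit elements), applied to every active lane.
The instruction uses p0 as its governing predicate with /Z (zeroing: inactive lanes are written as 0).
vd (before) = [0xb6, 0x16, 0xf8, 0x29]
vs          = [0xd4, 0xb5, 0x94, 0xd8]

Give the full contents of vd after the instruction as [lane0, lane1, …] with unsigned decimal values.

vd = [148, 0, 0, 0]

256-bit reg / 64-bit elem → 4 lanes
whilelt: lane j active iff 20+j < 21 → j < 1 → 1 active
  i=0: and(0xb6,0xd4) → 148
  i=1: tail/zero → 0
  i=2: tail/zero → 0
  i=3: tail/zero → 0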